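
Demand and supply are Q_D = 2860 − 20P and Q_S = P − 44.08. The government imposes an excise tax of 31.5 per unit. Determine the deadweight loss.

In inverse form: demand P = 143 − 0.05Q, supply P = 44.08 + Q.
Competitive equilibrium: 143 − 0.05Q = 44.08 + Q → Q* = 94.2095, P* = 138.2895.
With the tax, the buyer price exceeds the seller price by 31.5: (143 − 0.05Q) − (44.08 + Q) = 31.5 → Q' = 64.2095.
ΔQ = 94.2095 − 64.2095 = 30; the wedge equals the tax, 31.5.
Welfare loss = ½ × 30 × 31.5 = 472.50.

472.50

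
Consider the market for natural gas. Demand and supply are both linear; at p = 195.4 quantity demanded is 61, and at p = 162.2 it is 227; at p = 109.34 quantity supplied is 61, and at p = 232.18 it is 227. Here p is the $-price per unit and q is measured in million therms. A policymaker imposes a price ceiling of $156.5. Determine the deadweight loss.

$363.85 million

Demand slope = (162.2 − 195.4)/(227 − 61) = −0.2, so p = 207.6 − 0.2q.
Supply slope = (232.18 − 109.34)/(227 − 61) = 0.74, so p = 64.2 + 0.74q.
Competitive equilibrium: 207.6 − 0.2q = 64.2 + 0.74q → q* = 152.5532, p* = 177.0894.
At the ceiling p = 156.5, quantity supplied = (156.5 − 64.2)/0.74 = 124.7297.
Willingness to pay at q' = 124.7297: 207.6 − 0.2·124.7297 = 182.6541.
Δq = 152.5532 − 124.7297 = 27.8235; wedge = 182.6541 − 156.5 = 26.1541.
The triangle = ½ × 27.8235 × 26.1541 = $363.85 million.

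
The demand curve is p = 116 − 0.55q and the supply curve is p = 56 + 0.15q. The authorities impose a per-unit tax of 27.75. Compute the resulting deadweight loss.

Competitive equilibrium: 116 − 0.55q = 56 + 0.15q → q* = 85.71429, p* = 68.85714.
With the tax, the buyer price exceeds the seller price by 27.75: (116 − 0.55q) − (56 + 0.15q) = 27.75 → q' = 46.07143.
Δq = 85.71429 − 46.07143 = 39.64286; the wedge equals the tax, 27.75.
Deadweight loss = ½ × 39.64286 × 27.75 = 550.04.

550.04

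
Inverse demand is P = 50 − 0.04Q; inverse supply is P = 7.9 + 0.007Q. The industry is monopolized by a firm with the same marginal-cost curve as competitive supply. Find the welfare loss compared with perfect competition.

Competitive equilibrium: 50 − 0.04Q = 7.9 + 0.007Q → Q* = 895.7447, P* = 14.1702.
Marginal revenue: MR = 50 − 0.08Q. Set MR = MC: 50 − 0.08Q = 7.9 + 0.007Q → Q_m = 483.908.
Price P_m = 50 − 0.04·483.908 = 30.6437; MC(Q_m) = 7.9 + 0.007·483.908 = 11.2874.
Competitive Q* = 895.7447, so ΔQ = 411.8367; wedge = 30.6437 − 11.2874 = 19.3563.
The triangle = ½ × 411.8367 × 19.3563 = 3985.82.

3985.82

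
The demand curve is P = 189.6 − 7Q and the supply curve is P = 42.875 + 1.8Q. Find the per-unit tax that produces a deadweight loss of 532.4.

96.8

Competitive equilibrium: 189.6 − 7Q = 42.875 + 1.8Q → Q* = 16.6733, P* = 72.8869.
A tax t gives ΔQ = t/8.8 and wedge t, so DWL = t²/17.6.
t²/17.6 = 532.4 → t² = 9370.24 → t = 96.8.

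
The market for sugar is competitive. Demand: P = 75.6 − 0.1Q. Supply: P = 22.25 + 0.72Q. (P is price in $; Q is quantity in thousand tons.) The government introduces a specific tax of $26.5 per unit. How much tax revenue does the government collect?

$867.71 thousand

Competitive equilibrium: 75.6 − 0.1Q = 22.25 + 0.72Q → Q* = 65.061, P* = 69.0939.
With the tax, the buyer price exceeds the seller price by 26.5: (75.6 − 0.1Q) − (22.25 + 0.72Q) = 26.5 → Q' = 32.7439.
Tax revenue = 26.5 × 32.7439 = $867.71 thousand.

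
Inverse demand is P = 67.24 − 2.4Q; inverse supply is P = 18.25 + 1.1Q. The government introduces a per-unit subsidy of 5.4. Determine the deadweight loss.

Competitive equilibrium: 67.24 − 2.4Q = 18.25 + 1.1Q → Q* = 13.9971, P* = 33.6469.
The subsidy lowers effective supply by 5.4: P = 12.85 + 1.1Q.
New quantity: 67.24 − 2.4Q = 12.85 + 1.1Q → Q' = 15.54.
Overproduction ΔQ = 15.54 − 13.9971 = 1.5429; wedge = subsidy = 5.4.
The triangle = ½ × 1.5429 × 5.4 = 4.17.

4.17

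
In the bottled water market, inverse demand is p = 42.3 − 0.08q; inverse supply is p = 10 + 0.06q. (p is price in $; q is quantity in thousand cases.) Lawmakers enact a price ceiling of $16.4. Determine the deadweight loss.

$1077.15 thousand

Competitive equilibrium: 42.3 − 0.08q = 10 + 0.06q → q* = 230.7143, p* = 23.8429.
At the ceiling p = 16.4, quantity supplied = (16.4 − 10)/0.06 = 106.6667.
Willingness to pay at q' = 106.6667: 42.3 − 0.08·106.6667 = 33.7667.
Δq = 230.7143 − 106.6667 = 124.0476; wedge = 33.7667 − 16.4 = 17.3667.
DWL = ½ × 124.0476 × 17.3667 = $1077.15 thousand.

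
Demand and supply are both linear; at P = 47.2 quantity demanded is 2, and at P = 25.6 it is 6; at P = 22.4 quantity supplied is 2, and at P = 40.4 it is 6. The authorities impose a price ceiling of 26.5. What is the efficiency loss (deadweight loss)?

12.58

Demand slope = (25.6 − 47.2)/(6 − 2) = −5.4, so P = 58 − 5.4Q.
Supply slope = (40.4 − 22.4)/(6 − 2) = 4.5, so P = 13.4 + 4.5Q.
Competitive equilibrium: 58 − 5.4Q = 13.4 + 4.5Q → Q* = 4.5051, P* = 33.6727.
At the ceiling P = 26.5, quantity supplied = (26.5 − 13.4)/4.5 = 2.9111.
Willingness to pay at Q' = 2.9111: 58 − 5.4·2.9111 = 42.2801.
ΔQ = 4.5051 − 2.9111 = 1.594; wedge = 42.2801 − 26.5 = 15.7801.
DWL = ½ × 1.594 × 15.7801 = 12.58.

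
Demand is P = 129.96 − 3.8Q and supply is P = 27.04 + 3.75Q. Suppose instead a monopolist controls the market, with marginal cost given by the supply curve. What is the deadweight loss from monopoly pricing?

78.63

Competitive equilibrium: 129.96 − 3.8Q = 27.04 + 3.75Q → Q* = 13.6318, P* = 78.1592.
Marginal revenue: MR = 129.96 − 7.6Q. Set MR = MC: 129.96 − 7.6Q = 27.04 + 3.75Q → Q_m = 9.0678.
Price P_m = 129.96 − 3.8·9.0678 = 95.5024; MC(Q_m) = 27.04 + 3.75·9.0678 = 61.0443.
Competitive Q* = 13.6318, so ΔQ = 4.564; wedge = 95.5024 − 61.0443 = 34.4581.
DWL = ½ × 4.564 × 34.4581 = 78.63.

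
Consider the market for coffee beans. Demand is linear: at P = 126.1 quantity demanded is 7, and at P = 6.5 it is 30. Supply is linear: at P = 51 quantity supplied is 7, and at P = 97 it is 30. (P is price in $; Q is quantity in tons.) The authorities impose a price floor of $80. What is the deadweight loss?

Demand slope = (6.5 − 126.1)/(30 − 7) = −5.2, so P = 162.5 − 5.2Q.
Supply slope = (97 − 51)/(30 − 7) = 2, so P = 37 + 2Q.
Competitive equilibrium: 162.5 − 5.2Q = 37 + 2Q → Q* = 17.4306, P* = 71.8611.
At the floor P = 80, quantity demanded = (162.5 − 80)/5.2 = 15.8654.
Sellers' marginal cost at Q' = 15.8654: 37 + 2·15.8654 = 68.7308.
ΔQ = 17.4306 − 15.8654 = 1.5652; wedge = 80 − 68.7308 = 11.2692.
The triangle = ½ × 1.5652 × 11.2692 = $8.82.

$8.82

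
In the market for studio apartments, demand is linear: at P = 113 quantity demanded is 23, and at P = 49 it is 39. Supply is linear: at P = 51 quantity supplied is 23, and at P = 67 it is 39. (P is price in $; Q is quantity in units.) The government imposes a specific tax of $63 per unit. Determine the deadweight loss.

Demand slope = (49 − 113)/(39 − 23) = −4, so P = 205 − 4Q.
Supply slope = (67 − 51)/(39 − 23) = 1, so P = 28 + Q.
Competitive equilibrium: 205 − 4Q = 28 + Q → Q* = 35.4, P* = 63.4.
With the tax, the buyer price exceeds the seller price by 63: (205 − 4Q) − (28 + Q) = 63 → Q' = 22.8.
ΔQ = 35.4 − 22.8 = 12.6; the wedge equals the tax, 63.
Welfare loss = ½ × 12.6 × 63 = $396.90.

$396.90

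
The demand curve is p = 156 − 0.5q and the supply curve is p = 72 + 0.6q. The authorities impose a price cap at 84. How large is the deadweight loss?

Competitive equilibrium: 156 − 0.5q = 72 + 0.6q → q* = 76.3636, p* = 117.8182.
At the ceiling p = 84, quantity supplied = (84 − 72)/0.6 = 20.
Willingness to pay at q' = 20: 156 − 0.5·20 = 146.
Δq = 76.3636 − 20 = 56.3636; wedge = 146 − 84 = 62.
DWL = ½ × 56.3636 × 62 = 1747.27.

1747.27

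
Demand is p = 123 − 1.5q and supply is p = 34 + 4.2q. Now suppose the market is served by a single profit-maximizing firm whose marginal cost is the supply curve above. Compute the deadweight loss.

Competitive equilibrium: 123 − 1.5q = 34 + 4.2q → q* = 15.614, p* = 99.5789.
Marginal revenue: MR = 123 − 3q. Set MR = MC: 123 − 3q = 34 + 4.2q → q_m = 12.3611.
Price p_m = 123 − 1.5·12.3611 = 104.4584; MC(q_m) = 34 + 4.2·12.3611 = 85.9166.
Competitive q* = 15.614, so Δq = 3.2529; wedge = 104.4584 − 85.9166 = 18.5418.
The triangle = ½ × 3.2529 × 18.5418 = 30.16.

30.16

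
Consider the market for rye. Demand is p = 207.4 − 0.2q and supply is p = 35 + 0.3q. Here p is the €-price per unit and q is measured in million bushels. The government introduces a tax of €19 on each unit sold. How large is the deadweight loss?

€361 million

Competitive equilibrium: 207.4 − 0.2q = 35 + 0.3q → q* = 344.8, p* = 138.44.
With the tax, the buyer price exceeds the seller price by 19: (207.4 − 0.2q) − (35 + 0.3q) = 19 → q' = 306.8.
Δq = 344.8 − 306.8 = 38; the wedge equals the tax, 19.
Welfare loss = ½ × 38 × 19 = €361 million.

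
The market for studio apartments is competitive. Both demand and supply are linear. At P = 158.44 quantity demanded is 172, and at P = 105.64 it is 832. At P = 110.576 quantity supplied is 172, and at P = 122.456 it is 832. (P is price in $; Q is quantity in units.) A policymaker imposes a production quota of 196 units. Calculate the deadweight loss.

$10568.07

Demand slope = (105.64 − 158.44)/(832 − 172) = −0.08, so P = 172.2 − 0.08Q.
Supply slope = (122.456 − 110.576)/(832 − 172) = 0.018, so P = 107.48 + 0.018Q.
Competitive equilibrium: 172.2 − 0.08Q = 107.48 + 0.018Q → Q* = 660.4082, P* = 119.3673.
At Q = 196: demand price = 172.2 − 0.08·196 = 156.52; supply price = 107.48 + 0.018·196 = 111.008.
ΔQ = 660.4082 − 196 = 464.4082; wedge = 156.52 − 111.008 = 45.512.
Welfare loss = ½ × 464.4082 × 45.512 = $10568.07.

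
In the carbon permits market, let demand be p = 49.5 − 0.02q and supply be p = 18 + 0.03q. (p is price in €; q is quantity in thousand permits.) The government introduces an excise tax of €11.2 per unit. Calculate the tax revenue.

€4547.20 thousand

Competitive equilibrium: 49.5 − 0.02q = 18 + 0.03q → q* = 630, p* = 36.9.
With the tax, the buyer price exceeds the seller price by 11.2: (49.5 − 0.02q) − (18 + 0.03q) = 11.2 → q' = 406.
Tax revenue = 11.2 × 406 = €4547.20 thousand.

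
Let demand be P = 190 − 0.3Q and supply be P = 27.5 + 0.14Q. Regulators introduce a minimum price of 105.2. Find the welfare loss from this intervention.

1651.87

Competitive equilibrium: 190 − 0.3Q = 27.5 + 0.14Q → Q* = 369.3182, P* = 79.2045.
At the floor P = 105.2, quantity demanded = (190 − 105.2)/0.3 = 282.6667.
Sellers' marginal cost at Q' = 282.6667: 27.5 + 0.14·282.6667 = 67.0733.
ΔQ = 369.3182 − 282.6667 = 86.6515; wedge = 105.2 − 67.0733 = 38.1267.
Deadweight loss = ½ × 86.6515 × 38.1267 = 1651.87.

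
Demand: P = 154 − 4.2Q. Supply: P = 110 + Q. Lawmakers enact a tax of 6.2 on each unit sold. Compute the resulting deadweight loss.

3.70

Competitive equilibrium: 154 − 4.2Q = 110 + Q → Q* = 8.4615, P* = 118.4615.
With the tax, the buyer price exceeds the seller price by 6.2: (154 − 4.2Q) − (110 + Q) = 6.2 → Q' = 7.2692.
ΔQ = 8.4615 − 7.2692 = 1.1923; the wedge equals the tax, 6.2.
Welfare loss = ½ × 1.1923 × 6.2 = 3.70.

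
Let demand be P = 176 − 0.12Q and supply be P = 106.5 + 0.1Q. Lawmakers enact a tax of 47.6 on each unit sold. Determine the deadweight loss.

5149.45

Competitive equilibrium: 176 − 0.12Q = 106.5 + 0.1Q → Q* = 315.9091, P* = 138.0909.
With the tax, the buyer price exceeds the seller price by 47.6: (176 − 0.12Q) − (106.5 + 0.1Q) = 47.6 → Q' = 99.5455.
ΔQ = 315.9091 − 99.5455 = 216.3636; the wedge equals the tax, 47.6.
Deadweight loss = ½ × 216.3636 × 47.6 = 5149.45.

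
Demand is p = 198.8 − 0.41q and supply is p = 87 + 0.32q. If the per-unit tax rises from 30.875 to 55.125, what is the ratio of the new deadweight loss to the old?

3.188

Competitive equilibrium: 198.8 − 0.41q = 87 + 0.32q → q* = 153.1507, p* = 136.0082.
For a per-unit tax t: Δq = t/0.73, so DWL = ½·t·(t/0.73) = t²/1.46.
At t = 30.875: DWL = 652.922. At t = 55.125: DWL = 2081.346.
Ratio = (55.125/30.875)² = 3.188.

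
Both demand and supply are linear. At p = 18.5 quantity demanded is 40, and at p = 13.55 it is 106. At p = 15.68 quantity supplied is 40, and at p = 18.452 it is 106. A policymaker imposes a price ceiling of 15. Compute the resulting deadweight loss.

94.98

Demand slope = (13.55 − 18.5)/(106 − 40) = −0.075, so p = 21.5 − 0.075q.
Supply slope = (18.452 − 15.68)/(106 − 40) = 0.042, so p = 14 + 0.042q.
Competitive equilibrium: 21.5 − 0.075q = 14 + 0.042q → q* = 64.1026, p* = 16.6923.
At the ceiling p = 15, quantity supplied = (15 − 14)/0.042 = 23.8095.
Willingness to pay at q' = 23.8095: 21.5 − 0.075·23.8095 = 19.7143.
Δq = 64.1026 − 23.8095 = 40.2931; wedge = 19.7143 − 15 = 4.7143.
DWL = ½ × 40.2931 × 4.7143 = 94.98.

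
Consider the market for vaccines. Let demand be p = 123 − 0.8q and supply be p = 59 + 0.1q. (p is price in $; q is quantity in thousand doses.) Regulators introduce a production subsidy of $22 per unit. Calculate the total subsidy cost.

Competitive equilibrium: 123 − 0.8q = 59 + 0.1q → q* = 71.1111, p* = 66.1111.
The subsidy lowers effective supply by 22: p = 37 + 0.1q.
New quantity: 123 − 0.8q = 37 + 0.1q → q' = 95.5556.
Total subsidy cost = 22 × 95.5556 = $2102.22 thousand.

$2102.22 thousand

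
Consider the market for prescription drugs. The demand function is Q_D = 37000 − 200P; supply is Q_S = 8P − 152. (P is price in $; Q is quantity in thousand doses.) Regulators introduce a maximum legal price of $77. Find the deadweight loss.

$42954.86 thousand

In inverse form: demand P = 185 − 0.005Q, supply P = 19 + 0.125Q.
Competitive equilibrium: 185 − 0.005Q = 19 + 0.125Q → Q* = 1276.9231, P* = 178.6154.
At the ceiling P = 77, quantity supplied = (77 − 19)/0.125 = 464.
Willingness to pay at Q' = 464: 185 − 0.005·464 = 182.68.
ΔQ = 1276.9231 − 464 = 812.9231; wedge = 182.68 − 77 = 105.68.
DWL = ½ × 812.9231 × 105.68 = $42954.86 thousand.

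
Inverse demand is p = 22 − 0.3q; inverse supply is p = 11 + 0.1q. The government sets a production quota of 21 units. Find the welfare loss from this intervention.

Competitive equilibrium: 22 − 0.3q = 11 + 0.1q → q* = 27.5, p* = 13.75.
At q = 21: demand price = 22 − 0.3·21 = 15.7; supply price = 11 + 0.1·21 = 13.1.
Δq = 27.5 − 21 = 6.5; wedge = 15.7 − 13.1 = 2.6.
Welfare loss = ½ × 6.5 × 2.6 = 8.45.

8.45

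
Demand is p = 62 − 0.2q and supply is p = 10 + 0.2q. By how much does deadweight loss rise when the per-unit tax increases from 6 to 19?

Competitive equilibrium: 62 − 0.2q = 10 + 0.2q → q* = 130, p* = 36.
For a per-unit tax t: Δq = t/0.4, so DWL = ½·t·(t/0.4) = t²/0.8.
At t = 6: DWL = 45. At t = 19: DWL = 451.25.
Increase = 451.25 − 45 = 406.25.

406.25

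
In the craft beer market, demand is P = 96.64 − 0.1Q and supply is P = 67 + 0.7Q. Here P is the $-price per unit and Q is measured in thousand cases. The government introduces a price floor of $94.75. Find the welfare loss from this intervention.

Competitive equilibrium: 96.64 − 0.1Q = 67 + 0.7Q → Q* = 37.05, P* = 92.935.
At the floor P = 94.75, quantity demanded = (96.64 − 94.75)/0.1 = 18.9.
Sellers' marginal cost at Q' = 18.9: 67 + 0.7·18.9 = 80.23.
ΔQ = 37.05 − 18.9 = 18.15; wedge = 94.75 − 80.23 = 14.52.
Welfare loss = ½ × 18.15 × 14.52 = $131.769 thousand.

$131.769 thousand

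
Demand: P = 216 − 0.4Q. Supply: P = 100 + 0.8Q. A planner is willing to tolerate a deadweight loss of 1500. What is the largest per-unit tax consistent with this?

Competitive equilibrium: 216 − 0.4Q = 100 + 0.8Q → Q* = 96.6667, P* = 177.3333.
A tax t gives ΔQ = t/1.2 and wedge t, so DWL = t²/2.4.
t²/2.4 = 1500 → t² = 3600 → t = 60.

60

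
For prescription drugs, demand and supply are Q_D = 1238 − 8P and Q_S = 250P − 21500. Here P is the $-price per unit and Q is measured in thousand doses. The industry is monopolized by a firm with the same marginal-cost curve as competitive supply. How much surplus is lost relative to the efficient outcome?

$4436.89 thousand

In inverse form: demand P = 154.75 − 0.125Q, supply P = 86 + 0.004Q.
Competitive equilibrium: 154.75 − 0.125Q = 86 + 0.004Q → Q* = 532.94574, P* = 88.13178.
Marginal revenue: MR = 154.75 − 0.25Q. Set MR = MC: 154.75 − 0.25Q = 86 + 0.004Q → Q_m = 270.66929.
Price P_m = 154.75 − 0.125·270.66929 = 120.91634; MC(Q_m) = 86 + 0.004·270.66929 = 87.08268.
Competitive Q* = 532.94574, so ΔQ = 262.27645; wedge = 120.91634 − 87.08268 = 33.83366.
Deadweight loss = ½ × 262.27645 × 33.83366 = $4436.89 thousand.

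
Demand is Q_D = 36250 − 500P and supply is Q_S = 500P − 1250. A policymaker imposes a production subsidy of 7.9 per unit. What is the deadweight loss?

In inverse form: demand P = 72.5 − 0.002Q, supply P = 2.5 + 0.002Q.
Competitive equilibrium: 72.5 − 0.002Q = 2.5 + 0.002Q → Q* = 17500, P* = 37.5.
The subsidy lowers effective supply by 7.9: P = 0.002Q − 5.4.
New quantity: 72.5 − 0.002Q = 0.002Q − 5.4 → Q' = 19475.
Overproduction ΔQ = 19475 − 17500 = 1975; wedge = subsidy = 7.9.
Deadweight loss = ½ × 1975 × 7.9 = 7801.25.

7801.25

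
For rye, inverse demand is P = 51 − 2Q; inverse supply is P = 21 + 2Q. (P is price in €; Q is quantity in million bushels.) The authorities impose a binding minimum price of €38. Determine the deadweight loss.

Competitive equilibrium: 51 − 2Q = 21 + 2Q → Q* = 7.5, P* = 36.
At the floor P = 38, quantity demanded = (51 − 38)/2 = 6.5.
Sellers' marginal cost at Q' = 6.5: 21 + 2·6.5 = 34.
ΔQ = 7.5 − 6.5 = 1; wedge = 38 − 34 = 4.
Deadweight loss = ½ × 1 × 4 = €2 million.

€2 million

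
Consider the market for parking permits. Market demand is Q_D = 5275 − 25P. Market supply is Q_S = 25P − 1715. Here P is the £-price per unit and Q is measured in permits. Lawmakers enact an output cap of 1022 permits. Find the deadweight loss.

In inverse form: demand P = 211 − 0.04Q, supply P = 68.6 + 0.04Q.
Competitive equilibrium: 211 − 0.04Q = 68.6 + 0.04Q → Q* = 1780, P* = 139.8.
At Q = 1022: demand price = 211 − 0.04·1022 = 170.12; supply price = 68.6 + 0.04·1022 = 109.48.
ΔQ = 1780 − 1022 = 758; wedge = 170.12 − 109.48 = 60.64.
DWL = ½ × 758 × 60.64 = £22982.56.

£22982.56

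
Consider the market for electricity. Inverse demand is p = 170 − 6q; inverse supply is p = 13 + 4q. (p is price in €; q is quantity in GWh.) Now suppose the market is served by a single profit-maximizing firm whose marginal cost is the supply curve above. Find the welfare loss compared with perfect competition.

€173.31

Competitive equilibrium: 170 − 6q = 13 + 4q → q* = 15.7, p* = 75.8.
Marginal revenue: MR = 170 − 12q. Set MR = MC: 170 − 12q = 13 + 4q → q_m = 9.8125.
Price p_m = 170 − 6·9.8125 = 111.125; MC(q_m) = 13 + 4·9.8125 = 52.25.
Competitive q* = 15.7, so Δq = 5.8875; wedge = 111.125 − 52.25 = 58.875.
The triangle = ½ × 5.8875 × 58.875 = €173.31.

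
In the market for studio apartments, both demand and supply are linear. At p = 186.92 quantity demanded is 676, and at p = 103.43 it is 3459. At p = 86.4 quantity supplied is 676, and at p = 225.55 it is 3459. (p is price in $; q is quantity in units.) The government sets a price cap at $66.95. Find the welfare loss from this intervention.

Demand slope = (103.43 − 186.92)/(3459 − 676) = −0.03, so p = 207.2 − 0.03q.
Supply slope = (225.55 − 86.4)/(3459 − 676) = 0.05, so p = 52.6 + 0.05q.
Competitive equilibrium: 207.2 − 0.03q = 52.6 + 0.05q → q* = 1932.5, p* = 149.225.
At the ceiling p = 66.95, quantity supplied = (66.95 − 52.6)/0.05 = 287.
Willingness to pay at q' = 287: 207.2 − 0.03·287 = 198.59.
Δq = 1932.5 − 287 = 1645.5; wedge = 198.59 − 66.95 = 131.64.
Deadweight loss = ½ × 1645.5 × 131.64 = $108306.81.

$108306.81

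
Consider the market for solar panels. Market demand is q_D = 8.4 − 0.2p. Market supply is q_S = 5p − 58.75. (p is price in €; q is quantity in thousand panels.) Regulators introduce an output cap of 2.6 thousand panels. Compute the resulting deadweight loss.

€26.91 thousand

In inverse form: demand p = 42 − 5q, supply p = 11.75 + 0.2q.
Competitive equilibrium: 42 − 5q = 11.75 + 0.2q → q* = 5.8173, p* = 12.9135.
At q = 2.6: demand price = 42 − 5·2.6 = 29; supply price = 11.75 + 0.2·2.6 = 12.27.
Δq = 5.8173 − 2.6 = 3.2173; wedge = 29 − 12.27 = 16.73.
Welfare loss = ½ × 3.2173 × 16.73 = €26.91 thousand.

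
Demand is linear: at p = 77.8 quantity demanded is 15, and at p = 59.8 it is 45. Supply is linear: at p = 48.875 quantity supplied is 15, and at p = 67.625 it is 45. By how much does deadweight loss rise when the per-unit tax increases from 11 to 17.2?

71.36

Demand slope = (59.8 − 77.8)/(45 − 15) = −0.6, so p = 86.8 − 0.6q.
Supply slope = (67.625 − 48.875)/(45 − 15) = 0.625, so p = 39.5 + 0.625q.
Competitive equilibrium: 86.8 − 0.6q = 39.5 + 0.625q → q* = 38.6122, p* = 63.6327.
For a per-unit tax t: Δq = t/1.225, so DWL = ½·t·(t/1.225) = t²/2.45.
At t = 11: DWL = 49.388. At t = 17.2: DWL = 120.751.
Increase = 120.751 − 49.388 = 71.36.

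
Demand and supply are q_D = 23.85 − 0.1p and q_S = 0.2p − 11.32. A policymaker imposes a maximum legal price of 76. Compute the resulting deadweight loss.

In inverse form: demand p = 238.5 − 10q, supply p = 56.6 + 5q.
Competitive equilibrium: 238.5 − 10q = 56.6 + 5q → q* = 12.1267, p* = 117.2333.
At the ceiling p = 76, quantity supplied = (76 − 56.6)/5 = 3.88.
Willingness to pay at q' = 3.88: 238.5 − 10·3.88 = 199.7.
Δq = 12.1267 − 3.88 = 8.2467; wedge = 199.7 − 76 = 123.7.
Welfare loss = ½ × 8.2467 × 123.7 = 510.06.

510.06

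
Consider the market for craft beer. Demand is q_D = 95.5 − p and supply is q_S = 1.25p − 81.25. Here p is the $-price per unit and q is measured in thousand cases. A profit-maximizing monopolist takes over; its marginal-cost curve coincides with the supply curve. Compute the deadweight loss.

In inverse form: demand p = 95.5 − q, supply p = 65 + 0.8q.
Competitive equilibrium: 95.5 − q = 65 + 0.8q → q* = 16.9444, p* = 78.5556.
Marginal revenue: MR = 95.5 − 2q. Set MR = MC: 95.5 − 2q = 65 + 0.8q → q_m = 10.8929.
Price p_m = 95.5 − 1·10.8929 = 84.6071; MC(q_m) = 65 + 0.8·10.8929 = 73.7143.
Competitive q* = 16.9444, so Δq = 6.0515; wedge = 84.6071 − 73.7143 = 10.8928.
Deadweight loss = ½ × 6.0515 × 10.8928 = $32.96 thousand.

$32.96 thousand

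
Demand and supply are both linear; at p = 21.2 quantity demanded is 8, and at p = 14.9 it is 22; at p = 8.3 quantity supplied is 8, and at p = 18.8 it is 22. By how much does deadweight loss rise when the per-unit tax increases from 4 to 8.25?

21.69

Demand slope = (14.9 − 21.2)/(22 − 8) = −0.45, so p = 24.8 − 0.45q.
Supply slope = (18.8 − 8.3)/(22 − 8) = 0.75, so p = 2.3 + 0.75q.
Competitive equilibrium: 24.8 − 0.45q = 2.3 + 0.75q → q* = 18.75, p* = 16.3625.
For a per-unit tax t: Δq = t/1.2, so DWL = ½·t·(t/1.2) = t²/2.4.
At t = 4: DWL = 6.667. At t = 8.25: DWL = 28.359.
Increase = 28.359 − 6.667 = 21.69.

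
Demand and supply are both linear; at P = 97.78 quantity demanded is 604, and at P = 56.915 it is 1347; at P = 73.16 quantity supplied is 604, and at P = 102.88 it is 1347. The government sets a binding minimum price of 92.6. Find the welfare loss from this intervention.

Demand slope = (56.915 − 97.78)/(1347 − 604) = −0.055, so P = 131 − 0.055Q.
Supply slope = (102.88 − 73.16)/(1347 − 604) = 0.04, so P = 49 + 0.04Q.
Competitive equilibrium: 131 − 0.055Q = 49 + 0.04Q → Q* = 863.1579, P* = 83.5263.
At the floor P = 92.6, quantity demanded = (131 − 92.6)/0.055 = 698.1818.
Sellers' marginal cost at Q' = 698.1818: 49 + 0.04·698.1818 = 76.9273.
ΔQ = 863.1579 − 698.1818 = 164.9761; wedge = 92.6 − 76.9273 = 15.6727.
Deadweight loss = ½ × 164.9761 × 15.6727 = 1292.81.

1292.81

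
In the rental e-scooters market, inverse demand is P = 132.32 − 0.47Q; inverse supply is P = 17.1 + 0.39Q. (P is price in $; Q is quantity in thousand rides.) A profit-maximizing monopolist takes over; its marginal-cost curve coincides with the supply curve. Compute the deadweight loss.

Competitive equilibrium: 132.32 − 0.47Q = 17.1 + 0.39Q → Q* = 133.9767, P* = 69.3509.
Marginal revenue: MR = 132.32 − 0.94Q. Set MR = MC: 132.32 − 0.94Q = 17.1 + 0.39Q → Q_m = 86.6316.
Price P_m = 132.32 − 0.47·86.6316 = 91.6031; MC(Q_m) = 17.1 + 0.39·86.6316 = 50.8863.
Competitive Q* = 133.9767, so ΔQ = 47.3451; wedge = 91.6031 − 50.8863 = 40.7168.
Welfare loss = ½ × 47.3451 × 40.7168 = $963.87 thousand.

$963.87 thousand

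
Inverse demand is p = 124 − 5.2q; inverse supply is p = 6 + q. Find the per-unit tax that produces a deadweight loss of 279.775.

Competitive equilibrium: 124 − 5.2q = 6 + q → q* = 19.0323, p* = 25.0323.
A tax t gives Δq = t/6.2 and wedge t, so DWL = t²/12.4.
t²/12.4 = 279.775 → t² = 3469.21 → t = 58.9.

58.9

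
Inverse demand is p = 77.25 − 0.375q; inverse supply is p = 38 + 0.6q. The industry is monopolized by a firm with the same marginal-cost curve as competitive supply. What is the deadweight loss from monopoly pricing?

Competitive equilibrium: 77.25 − 0.375q = 38 + 0.6q → q* = 40.2564, p* = 62.1538.
Marginal revenue: MR = 77.25 − 0.75q. Set MR = MC: 77.25 − 0.75q = 38 + 0.6q → q_m = 29.0741.
Price p_m = 77.25 − 0.375·29.0741 = 66.3472; MC(q_m) = 38 + 0.6·29.0741 = 55.4445.
Competitive q* = 40.2564, so Δq = 11.1823; wedge = 66.3472 − 55.4445 = 10.9027.
DWL = ½ × 11.1823 × 10.9027 = 60.96.

60.96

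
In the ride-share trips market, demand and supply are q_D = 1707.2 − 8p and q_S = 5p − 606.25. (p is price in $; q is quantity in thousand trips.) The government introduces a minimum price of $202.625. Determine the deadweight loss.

$6328.15 thousand

In inverse form: demand p = 213.4 − 0.125q, supply p = 121.25 + 0.2q.
Competitive equilibrium: 213.4 − 0.125q = 121.25 + 0.2q → q* = 283.5385, p* = 177.9577.
At the floor p = 202.625, quantity demanded = (213.4 − 202.625)/0.125 = 86.2.
Sellers' marginal cost at q' = 86.2: 121.25 + 0.2·86.2 = 138.49.
Δq = 283.5385 − 86.2 = 197.3385; wedge = 202.625 − 138.49 = 64.135.
The triangle = ½ × 197.3385 × 64.135 = $6328.15 thousand.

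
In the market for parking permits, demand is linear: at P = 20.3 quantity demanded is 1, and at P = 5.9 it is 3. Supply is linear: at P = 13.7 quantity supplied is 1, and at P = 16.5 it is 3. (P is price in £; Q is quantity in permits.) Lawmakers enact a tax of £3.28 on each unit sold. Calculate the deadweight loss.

Demand slope = (5.9 − 20.3)/(3 − 1) = −7.2, so P = 27.5 − 7.2Q.
Supply slope = (16.5 − 13.7)/(3 − 1) = 1.4, so P = 12.3 + 1.4Q.
Competitive equilibrium: 27.5 − 7.2Q = 12.3 + 1.4Q → Q* = 1.7674, P* = 14.7744.
With the tax, the buyer price exceeds the seller price by 3.28: (27.5 − 7.2Q) − (12.3 + 1.4Q) = 3.28 → Q' = 1.386.
ΔQ = 1.7674 − 1.386 = 0.3814; the wedge equals the tax, 3.28.
The triangle = ½ × 0.3814 × 3.28 = £0.63.

£0.63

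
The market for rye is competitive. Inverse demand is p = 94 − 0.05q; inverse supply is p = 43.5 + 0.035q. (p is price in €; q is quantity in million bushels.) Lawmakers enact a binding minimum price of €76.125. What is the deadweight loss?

Competitive equilibrium: 94 − 0.05q = 43.5 + 0.035q → q* = 594.1176, p* = 64.2941.
At the floor p = 76.125, quantity demanded = (94 − 76.125)/0.05 = 357.5.
Sellers' marginal cost at q' = 357.5: 43.5 + 0.035·357.5 = 56.0125.
Δq = 594.1176 − 357.5 = 236.6176; wedge = 76.125 − 56.0125 = 20.1125.
DWL = ½ × 236.6176 × 20.1125 = €2379.49 million.

€2379.49 million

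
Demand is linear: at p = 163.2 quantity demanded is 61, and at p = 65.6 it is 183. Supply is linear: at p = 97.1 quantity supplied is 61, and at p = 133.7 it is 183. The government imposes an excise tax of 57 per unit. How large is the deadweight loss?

Demand slope = (65.6 − 163.2)/(183 − 61) = −0.8, so p = 212 − 0.8q.
Supply slope = (133.7 − 97.1)/(183 − 61) = 0.3, so p = 78.8 + 0.3q.
Competitive equilibrium: 212 − 0.8q = 78.8 + 0.3q → q* = 121.0909, p* = 115.1273.
With the tax, the buyer price exceeds the seller price by 57: (212 − 0.8q) − (78.8 + 0.3q) = 57 → q' = 69.2727.
Δq = 121.0909 − 69.2727 = 51.8182; the wedge equals the tax, 57.
Welfare loss = ½ × 51.8182 × 57 = 1476.82.

1476.82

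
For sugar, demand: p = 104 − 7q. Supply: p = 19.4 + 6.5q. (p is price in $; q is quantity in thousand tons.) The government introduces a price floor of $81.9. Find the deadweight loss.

Competitive equilibrium: 104 − 7q = 19.4 + 6.5q → q* = 6.2667, p* = 60.1333.
At the floor p = 81.9, quantity demanded = (104 − 81.9)/7 = 3.1571.
Sellers' marginal cost at q' = 3.1571: 19.4 + 6.5·3.1571 = 39.9212.
Δq = 6.2667 − 3.1571 = 3.1096; wedge = 81.9 − 39.9212 = 41.9788.
The triangle = ½ × 3.1096 × 41.9788 = $65.27 thousand.

$65.27 thousand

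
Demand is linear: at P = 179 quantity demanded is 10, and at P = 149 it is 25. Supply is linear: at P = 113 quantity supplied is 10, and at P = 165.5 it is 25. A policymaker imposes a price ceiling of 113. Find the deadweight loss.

396

Demand slope = (149 − 179)/(25 − 10) = −2, so P = 199 − 2Q.
Supply slope = (165.5 − 113)/(25 − 10) = 3.5, so P = 78 + 3.5Q.
Competitive equilibrium: 199 − 2Q = 78 + 3.5Q → Q* = 22, P* = 155.
At the ceiling P = 113, quantity supplied = (113 − 78)/3.5 = 10.
Willingness to pay at Q' = 10: 199 − 2·10 = 179.
ΔQ = 22 − 10 = 12; wedge = 179 − 113 = 66.
DWL = ½ × 12 × 66 = 396.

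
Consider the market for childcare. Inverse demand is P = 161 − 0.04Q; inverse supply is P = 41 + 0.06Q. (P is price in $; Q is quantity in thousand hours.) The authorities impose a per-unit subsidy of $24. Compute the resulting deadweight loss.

Competitive equilibrium: 161 − 0.04Q = 41 + 0.06Q → Q* = 1200, P* = 113.
The subsidy lowers effective supply by 24: P = 17 + 0.06Q.
New quantity: 161 − 0.04Q = 17 + 0.06Q → Q' = 1440.
Overproduction ΔQ = 1440 − 1200 = 240; wedge = subsidy = 24.
The triangle = ½ × 240 × 24 = $2880 thousand.

$2880 thousand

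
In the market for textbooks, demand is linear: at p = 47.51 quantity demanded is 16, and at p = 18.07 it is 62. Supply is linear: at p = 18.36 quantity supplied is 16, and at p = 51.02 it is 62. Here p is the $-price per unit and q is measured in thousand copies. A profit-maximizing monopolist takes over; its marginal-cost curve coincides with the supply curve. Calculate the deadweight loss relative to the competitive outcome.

Demand slope = (18.07 − 47.51)/(62 − 16) = −0.64, so p = 57.75 − 0.64q.
Supply slope = (51.02 − 18.36)/(62 − 16) = 0.71, so p = 7 + 0.71q.
Competitive equilibrium: 57.75 − 0.64q = 7 + 0.71q → q* = 37.5926, p* = 33.6907.
Marginal revenue: MR = 57.75 − 1.28q. Set MR = MC: 57.75 − 1.28q = 7 + 0.71q → q_m = 25.5025.
Price p_m = 57.75 − 0.64·25.5025 = 41.4284; MC(q_m) = 7 + 0.71·25.5025 = 25.1068.
Competitive q* = 37.5926, so Δq = 12.0901; wedge = 41.4284 − 25.1068 = 16.3216.
Deadweight loss = ½ × 12.0901 × 16.3216 = $98.66 thousand.

$98.66 thousand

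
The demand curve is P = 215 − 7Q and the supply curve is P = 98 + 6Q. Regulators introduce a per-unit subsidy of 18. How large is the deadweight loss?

Competitive equilibrium: 215 − 7Q = 98 + 6Q → Q* = 9, P* = 152.
The subsidy lowers effective supply by 18: P = 80 + 6Q.
New quantity: 215 − 7Q = 80 + 6Q → Q' = 10.3846.
Overproduction ΔQ = 10.3846 − 9 = 1.3846; wedge = subsidy = 18.
Welfare loss = ½ × 1.3846 × 18 = 12.46.

12.46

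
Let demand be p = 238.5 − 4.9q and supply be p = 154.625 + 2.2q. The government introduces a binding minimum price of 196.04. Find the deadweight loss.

Competitive equilibrium: 238.5 − 4.9q = 154.625 + 2.2q → q* = 11.8134, p* = 180.6144.
At the floor p = 196.04, quantity demanded = (238.5 − 196.04)/4.9 = 8.6653.
Sellers' marginal cost at q' = 8.6653: 154.625 + 2.2·8.6653 = 173.6887.
Δq = 11.8134 − 8.6653 = 3.1481; wedge = 196.04 − 173.6887 = 22.3513.
The triangle = ½ × 3.1481 × 22.3513 = 35.18.

35.18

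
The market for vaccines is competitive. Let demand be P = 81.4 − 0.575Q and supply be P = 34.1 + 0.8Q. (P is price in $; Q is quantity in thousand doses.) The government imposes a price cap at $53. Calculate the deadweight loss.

Competitive equilibrium: 81.4 − 0.575Q = 34.1 + 0.8Q → Q* = 34.4, P* = 61.62.
At the ceiling P = 53, quantity supplied = (53 − 34.1)/0.8 = 23.625.
Willingness to pay at Q' = 23.625: 81.4 − 0.575·23.625 = 67.8156.
ΔQ = 34.4 − 23.625 = 10.775; wedge = 67.8156 − 53 = 14.8156.
The triangle = ½ × 10.775 × 14.8156 = $79.82 thousand.

$79.82 thousand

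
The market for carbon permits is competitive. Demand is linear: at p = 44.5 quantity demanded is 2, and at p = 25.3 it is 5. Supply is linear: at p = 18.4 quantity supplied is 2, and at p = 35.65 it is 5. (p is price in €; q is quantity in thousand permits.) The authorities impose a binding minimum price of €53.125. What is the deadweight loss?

Demand slope = (25.3 − 44.5)/(5 − 2) = −6.4, so p = 57.3 − 6.4q.
Supply slope = (35.65 − 18.4)/(5 − 2) = 5.75, so p = 6.9 + 5.75q.
Competitive equilibrium: 57.3 − 6.4q = 6.9 + 5.75q → q* = 4.1481, p* = 30.7519.
At the floor p = 53.125, quantity demanded = (57.3 − 53.125)/6.4 = 0.6523.
Sellers' marginal cost at q' = 0.6523: 6.9 + 5.75·0.6523 = 10.6507.
Δq = 4.1481 − 0.6523 = 3.4958; wedge = 53.125 − 10.6507 = 42.4743.
The triangle = ½ × 3.4958 × 42.4743 = €74.24 thousand.

€74.24 thousand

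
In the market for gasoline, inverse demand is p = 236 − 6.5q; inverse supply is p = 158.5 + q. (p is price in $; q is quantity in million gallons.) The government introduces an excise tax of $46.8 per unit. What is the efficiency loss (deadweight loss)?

Competitive equilibrium: 236 − 6.5q = 158.5 + q → q* = 10.3333, p* = 168.8333.
With the tax, the buyer price exceeds the seller price by 46.8: (236 − 6.5q) − (158.5 + q) = 46.8 → q' = 4.0933.
Δq = 10.3333 − 4.0933 = 6.24; the wedge equals the tax, 46.8.
Welfare loss = ½ × 6.24 × 46.8 = $146.016 million.

$146.016 million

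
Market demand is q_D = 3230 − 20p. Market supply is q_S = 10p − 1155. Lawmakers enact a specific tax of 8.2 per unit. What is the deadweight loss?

In inverse form: demand p = 161.5 − 0.05q, supply p = 115.5 + 0.1q.
Competitive equilibrium: 161.5 − 0.05q = 115.5 + 0.1q → q* = 306.6667, p* = 146.1667.
With the tax, the buyer price exceeds the seller price by 8.2: (161.5 − 0.05q) − (115.5 + 0.1q) = 8.2 → q' = 252.
Δq = 306.6667 − 252 = 54.6667; the wedge equals the tax, 8.2.
Welfare loss = ½ × 54.6667 × 8.2 = 224.13.

224.13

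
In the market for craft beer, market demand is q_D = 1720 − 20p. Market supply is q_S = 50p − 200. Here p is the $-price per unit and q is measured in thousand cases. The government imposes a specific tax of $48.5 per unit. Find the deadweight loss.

$16801.79 thousand

In inverse form: demand p = 86 − 0.05q, supply p = 4 + 0.02q.
Competitive equilibrium: 86 − 0.05q = 4 + 0.02q → q* = 1171.4286, p* = 27.4286.
With the tax, the buyer price exceeds the seller price by 48.5: (86 − 0.05q) − (4 + 0.02q) = 48.5 → q' = 478.5714.
Δq = 1171.4286 − 478.5714 = 692.8572; the wedge equals the tax, 48.5.
DWL = ½ × 692.8572 × 48.5 = $16801.79 thousand.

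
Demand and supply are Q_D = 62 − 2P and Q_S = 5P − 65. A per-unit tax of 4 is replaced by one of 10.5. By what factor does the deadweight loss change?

In inverse form: demand P = 31 − 0.5Q, supply P = 13 + 0.2Q.
Competitive equilibrium: 31 − 0.5Q = 13 + 0.2Q → Q* = 25.7143, P* = 18.1429.
For a per-unit tax t: ΔQ = t/0.7, so DWL = ½·t·(t/0.7) = t²/1.4.
At t = 4: DWL = 11.429. At t = 10.5: DWL = 78.75.
Ratio = (10.5/4)² = 6.891.

6.891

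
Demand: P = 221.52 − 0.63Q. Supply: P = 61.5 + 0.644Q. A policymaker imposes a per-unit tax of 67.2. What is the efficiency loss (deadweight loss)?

Competitive equilibrium: 221.52 − 0.63Q = 61.5 + 0.644Q → Q* = 125.6044, P* = 142.3892.
With the tax, the buyer price exceeds the seller price by 67.2: (221.52 − 0.63Q) − (61.5 + 0.644Q) = 67.2 → Q' = 72.8571.
ΔQ = 125.6044 − 72.8571 = 52.7473; the wedge equals the tax, 67.2.
Welfare loss = ½ × 52.7473 × 67.2 = 1772.31.

1772.31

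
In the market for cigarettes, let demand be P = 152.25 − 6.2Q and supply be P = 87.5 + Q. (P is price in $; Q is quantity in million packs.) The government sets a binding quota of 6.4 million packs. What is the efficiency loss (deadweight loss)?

Competitive equilibrium: 152.25 − 6.2Q = 87.5 + Q → Q* = 8.9931, P* = 96.4931.
At Q = 6.4: demand price = 152.25 − 6.2·6.4 = 112.57; supply price = 87.5 + 1·6.4 = 93.9.
ΔQ = 8.9931 − 6.4 = 2.5931; wedge = 112.57 − 93.9 = 18.67.
Welfare loss = ½ × 2.5931 × 18.67 = $24.21 million.

$24.21 million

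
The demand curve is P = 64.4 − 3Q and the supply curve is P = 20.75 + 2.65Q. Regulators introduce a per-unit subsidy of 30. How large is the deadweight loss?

79.65

Competitive equilibrium: 64.4 − 3Q = 20.75 + 2.65Q → Q* = 7.7257, P* = 41.223.
The subsidy lowers effective supply by 30: P = 2.65Q − 9.25.
New quantity: 64.4 − 3Q = 2.65Q − 9.25 → Q' = 13.0354.
Overproduction ΔQ = 13.0354 − 7.7257 = 5.3097; wedge = subsidy = 30.
Deadweight loss = ½ × 5.3097 × 30 = 79.65.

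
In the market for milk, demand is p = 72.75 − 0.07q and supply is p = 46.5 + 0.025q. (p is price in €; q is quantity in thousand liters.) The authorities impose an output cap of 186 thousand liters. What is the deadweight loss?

€387.45 thousand

Competitive equilibrium: 72.75 − 0.07q = 46.5 + 0.025q → q* = 276.3158, p* = 53.4079.
At q = 186: demand price = 72.75 − 0.07·186 = 59.73; supply price = 46.5 + 0.025·186 = 51.15.
Δq = 276.3158 − 186 = 90.3158; wedge = 59.73 − 51.15 = 8.58.
The triangle = ½ × 90.3158 × 8.58 = €387.45 thousand.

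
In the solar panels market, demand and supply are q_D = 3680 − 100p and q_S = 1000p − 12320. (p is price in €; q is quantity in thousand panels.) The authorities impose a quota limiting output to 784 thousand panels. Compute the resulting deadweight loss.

€11427.85 thousand

In inverse form: demand p = 36.8 − 0.01q, supply p = 12.32 + 0.001q.
Competitive equilibrium: 36.8 − 0.01q = 12.32 + 0.001q → q* = 2225.4545, p* = 14.5455.
At q = 784: demand price = 36.8 − 0.01·784 = 28.96; supply price = 12.32 + 0.001·784 = 13.104.
Δq = 2225.4545 − 784 = 1441.4545; wedge = 28.96 − 13.104 = 15.856.
DWL = ½ × 1441.4545 × 15.856 = €11427.85 thousand.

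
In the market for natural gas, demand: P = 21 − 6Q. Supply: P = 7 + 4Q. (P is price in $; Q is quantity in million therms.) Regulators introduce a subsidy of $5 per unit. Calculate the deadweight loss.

$1.25 million

Competitive equilibrium: 21 − 6Q = 7 + 4Q → Q* = 1.4, P* = 12.6.
The subsidy lowers effective supply by 5: P = 2 + 4Q.
New quantity: 21 − 6Q = 2 + 4Q → Q' = 1.9.
Overproduction ΔQ = 1.9 − 1.4 = 0.5; wedge = subsidy = 5.
DWL = ½ × 0.5 × 5 = $1.25 million.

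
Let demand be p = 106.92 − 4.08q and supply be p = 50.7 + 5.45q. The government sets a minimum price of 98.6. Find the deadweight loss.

71

Competitive equilibrium: 106.92 − 4.08q = 50.7 + 5.45q → q* = 5.8993, p* = 82.851.
At the floor p = 98.6, quantity demanded = (106.92 − 98.6)/4.08 = 2.0392.
Sellers' marginal cost at q' = 2.0392: 50.7 + 5.45·2.0392 = 61.8136.
Δq = 5.8993 − 2.0392 = 3.8601; wedge = 98.6 − 61.8136 = 36.7864.
The triangle = ½ × 3.8601 × 36.7864 = 71.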